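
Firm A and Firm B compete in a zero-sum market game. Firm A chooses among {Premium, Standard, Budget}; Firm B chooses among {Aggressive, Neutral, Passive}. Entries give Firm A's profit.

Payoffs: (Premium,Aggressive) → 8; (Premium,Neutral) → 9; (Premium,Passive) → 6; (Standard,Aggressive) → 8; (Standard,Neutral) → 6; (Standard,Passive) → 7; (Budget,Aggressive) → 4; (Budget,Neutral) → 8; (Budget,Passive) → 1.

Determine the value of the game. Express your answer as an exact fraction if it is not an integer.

27/4

Row minima: Premium → 6, Standard → 6, Budget → 1; maximin = 6.
Column maxima: Aggressive → 8, Neutral → 9, Passive → 7; minimax = 7.
6 ≠ 7, so there is no saddle point; optimal play is mixed.
Budget is strictly dominated by Premium, so Firm A never plays it.
Aggressive is strictly dominated by Passive (it gives Firm A strictly more in every row), so Firm B never plays it.
On the remaining 2×2 (Premium, Standard vs Neutral, Passive):
Let Firm A play Premium with probability p. Expected payoff against Neutral: 9p + 6(1−p) = 3p + 6; against Passive: 6p + 7(1−p) = −p + 7.
Setting these equal: 3p + 6 = −p + 7 ⇒ 4p = 1 ⇒ p = 1/4, and the value is (3)·(1/4) + 6 = 27/4.
For Firm B: with q = P(Neutral), equating Premium's and Standard's payoffs gives 3q + 6 = −q + 7 ⇒ q = 1/4.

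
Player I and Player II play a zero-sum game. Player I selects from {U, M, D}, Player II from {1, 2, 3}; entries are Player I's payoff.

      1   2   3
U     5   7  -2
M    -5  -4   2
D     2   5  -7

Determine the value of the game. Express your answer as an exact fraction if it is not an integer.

Row minima: U → -2, M → -5, D → -7; maximin = -2.
Column maxima: 1 → 5, 2 → 7, 3 → 2; minimax = 2.
-2 ≠ 2, so there is no saddle point; optimal play is mixed.
D is strictly dominated by U, so Player I never plays it.
2 is strictly dominated by 1 (it gives Player I strictly more in every row), so Player II never plays it.
On the remaining 2×2 (U, M vs 1, 3):
Let Player I play U with probability p. Expected payoff against 1: 5p + (-5)(1−p) = 10p − 5; against 3: (-2)p + 2(1−p) = −4p + 2.
Setting these equal: 10p − 5 = −4p + 2 ⇒ 14p = 7 ⇒ p = 1/2, and the value is (10)·(1/2) − 5 = 0.
For Player II: with q = P(1), equating U's and M's payoffs gives 7q − 2 = −7q + 2 ⇒ q = 2/7.

0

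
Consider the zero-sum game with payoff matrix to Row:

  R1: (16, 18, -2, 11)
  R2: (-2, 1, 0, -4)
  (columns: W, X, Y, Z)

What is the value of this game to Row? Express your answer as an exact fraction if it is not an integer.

Row minima: R1 → -2, R2 → -4; maximin = -2.
Column maxima: W → 16, X → 18, Y → 0, Z → 11; minimax = 0.
-2 ≠ 0, so there is no saddle point; optimal play is mixed.
W is strictly dominated by Z (it gives Row strictly more in every row), so Column never plays it.
X is strictly dominated by Y (it gives Row strictly more in every row), so Column never plays it.
On the remaining 2×2 (R1, R2 vs Y, Z):
Let Row play R1 with probability p. Expected payoff against Y: (-2)p + 0(1−p) = −2p; against Z: 11p + (-4)(1−p) = 15p − 4.
Setting these equal: −2p = 15p − 4 ⇒ −17p = -4 ⇒ p = 4/17, and the value is (-2)·(4/17) = -8/17.
For Column: with q = P(Y), equating R1's and R2's payoffs gives −13q + 11 = 4q − 4 ⇒ q = 15/17.

-8/17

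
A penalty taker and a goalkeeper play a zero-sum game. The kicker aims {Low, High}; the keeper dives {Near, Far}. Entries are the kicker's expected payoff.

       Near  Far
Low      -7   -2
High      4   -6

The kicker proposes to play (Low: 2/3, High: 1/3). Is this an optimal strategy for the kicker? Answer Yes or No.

Against Near this mix gives (2/3)·(-7) + (1/3)·4 = -10/3.
Against Far this mix gives (2/3)·(-2) + (1/3)·(-6) = -10/3.
All of the keeper's active replies (Near, Far) yield -10/3, and no column does worse for the kicker. The mix makes the keeper indifferent and guarantees -10/3, so it is optimal.

Yes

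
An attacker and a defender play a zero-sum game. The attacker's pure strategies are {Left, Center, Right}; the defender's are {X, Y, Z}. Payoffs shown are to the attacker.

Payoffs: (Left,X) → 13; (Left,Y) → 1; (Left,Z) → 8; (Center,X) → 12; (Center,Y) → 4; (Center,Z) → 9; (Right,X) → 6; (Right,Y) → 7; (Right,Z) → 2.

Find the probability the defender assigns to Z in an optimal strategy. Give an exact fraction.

3/10

Row minima: Left → 1, Center → 4, Right → 2; maximin = 4.
Column maxima: X → 13, Y → 7, Z → 9; minimax = 7.
4 ≠ 7, so there is no saddle point; optimal play is mixed.
X is strictly dominated by Z (it gives the attacker strictly more in every row), so the defender never plays it.
With X eliminated, Left is strictly dominated by Center (Center gives the attacker strictly more in every remaining column), so the attacker never plays it.
On the remaining 2×2 (Center, Right vs Y, Z):
Let the attacker play Center with probability p. Expected payoff against Y: 4p + 7(1−p) = −3p + 7; against Z: 9p + 2(1−p) = 7p + 2.
Setting these equal: −3p + 7 = 7p + 2 ⇒ −10p = -5 ⇒ p = 1/2, and the value is (-3)·(1/2) + 7 = 11/2.
For the defender: with q = P(Y), equating Center's and Right's payoffs gives −5q + 9 = 5q + 2 ⇒ q = 7/10.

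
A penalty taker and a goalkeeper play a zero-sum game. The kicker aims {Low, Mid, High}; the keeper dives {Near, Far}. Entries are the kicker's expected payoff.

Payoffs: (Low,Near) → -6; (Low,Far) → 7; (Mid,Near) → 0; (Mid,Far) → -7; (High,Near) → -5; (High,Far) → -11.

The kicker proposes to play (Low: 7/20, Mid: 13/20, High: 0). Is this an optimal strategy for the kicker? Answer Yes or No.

Yes

Against Near this mix gives (7/20)·(-6) + (13/20)·0 = -21/10.
Against Far this mix gives (7/20)·7 + (13/20)·(-7) = -21/10.
All of the keeper's active replies (Near, Far) yield -21/10, and no column does worse for the kicker. The mix makes the keeper indifferent and guarantees -21/10, so it is optimal.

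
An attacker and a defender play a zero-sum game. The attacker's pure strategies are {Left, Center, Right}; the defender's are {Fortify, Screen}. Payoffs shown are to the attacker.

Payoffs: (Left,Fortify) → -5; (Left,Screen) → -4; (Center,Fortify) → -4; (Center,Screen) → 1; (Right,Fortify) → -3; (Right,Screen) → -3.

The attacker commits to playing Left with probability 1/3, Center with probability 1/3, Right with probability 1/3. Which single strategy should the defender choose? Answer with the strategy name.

If the defender plays Fortify, the attacker's expected payoff is (1/3)·(-5) + (1/3)·(-4) + (1/3)·(-3) = -4.
If the defender plays Screen, the attacker's expected payoff is (1/3)·(-4) + (1/3)·1 + (1/3)·(-3) = -2.
The defender minimizes the attacker's payoff; the smallest is -4, so the best response is Fortify.

Fortify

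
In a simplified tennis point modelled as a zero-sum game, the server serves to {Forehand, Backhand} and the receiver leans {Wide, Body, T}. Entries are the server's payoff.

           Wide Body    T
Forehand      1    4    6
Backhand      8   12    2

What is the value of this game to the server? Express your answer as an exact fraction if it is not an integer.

Row minima: Forehand → 1, Backhand → 2; maximin = 2.
Column maxima: Wide → 8, Body → 12, T → 6; minimax = 6.
2 ≠ 6, so there is no saddle point; optimal play is mixed.
Body is strictly dominated by Wide (it gives the server strictly more in every row), so the receiver never plays it.
On the remaining 2×2 (Forehand, Backhand vs Wide, T):
Let the server play Forehand with probability p. Expected payoff against Wide: 1p + 8(1−p) = −7p + 8; against T: 6p + 2(1−p) = 4p + 2.
Setting these equal: −7p + 8 = 4p + 2 ⇒ −11p = -6 ⇒ p = 6/11, and the value is (-7)·(6/11) + 8 = 46/11.
For the receiver: with q = P(Wide), equating Forehand's and Backhand's payoffs gives −5q + 6 = 6q + 2 ⇒ q = 4/11.

46/11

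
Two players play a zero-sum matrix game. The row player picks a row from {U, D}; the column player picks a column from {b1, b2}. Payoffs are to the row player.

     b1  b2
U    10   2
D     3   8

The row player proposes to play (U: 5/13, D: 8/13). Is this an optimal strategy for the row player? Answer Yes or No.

Against b1 this mix gives (5/13)·10 + (8/13)·3 = 74/13.
Against b2 this mix gives (5/13)·2 + (8/13)·8 = 74/13.
All of the column player's active replies (b1, b2) yield 74/13, and no column does worse for the row player. The mix makes the column player indifferent and guarantees 74/13, so it is optimal.

Yes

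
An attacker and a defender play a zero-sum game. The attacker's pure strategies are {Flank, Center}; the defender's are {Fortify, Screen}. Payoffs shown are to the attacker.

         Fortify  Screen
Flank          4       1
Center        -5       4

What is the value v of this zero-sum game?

7/4

Row minima: Flank → 1, Center → -5; maximin = 1.
Column maxima: Fortify → 4, Screen → 4; minimax = 4.
1 ≠ 4, so there is no saddle point; optimal play is mixed.
Let the attacker play Flank with probability p. Expected payoff against Fortify: 4p + (-5)(1−p) = 9p − 5; against Screen: 1p + 4(1−p) = −3p + 4.
Setting these equal: 9p − 5 = −3p + 4 ⇒ 12p = 9 ⇒ p = 3/4, and the value is (9)·(3/4) − 5 = 7/4.
For the defender: with q = P(Fortify), equating Flank's and Center's payoffs gives 3q + 1 = −9q + 4 ⇒ q = 1/4.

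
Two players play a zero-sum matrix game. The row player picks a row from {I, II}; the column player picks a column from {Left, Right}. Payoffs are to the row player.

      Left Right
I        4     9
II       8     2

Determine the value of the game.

Row minima: I → 4, II → 2; maximin = 4.
Column maxima: Left → 8, Right → 9; minimax = 8.
4 ≠ 8, so there is no saddle point; optimal play is mixed.
Let the row player play I with probability p. Expected payoff against Left: 4p + 8(1−p) = −4p + 8; against Right: 9p + 2(1−p) = 7p + 2.
Setting these equal: −4p + 8 = 7p + 2 ⇒ −11p = -6 ⇒ p = 6/11, and the value is (-4)·(6/11) + 8 = 64/11.
For the column player: with q = P(Left), equating I's and II's payoffs gives −5q + 9 = 6q + 2 ⇒ q = 7/11.

64/11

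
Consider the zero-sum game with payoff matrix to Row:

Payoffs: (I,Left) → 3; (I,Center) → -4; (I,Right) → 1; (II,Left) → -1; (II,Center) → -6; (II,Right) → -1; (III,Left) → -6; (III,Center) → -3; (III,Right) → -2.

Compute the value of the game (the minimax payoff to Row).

Row minima: I → -4, II → -6, III → -6; maximin = -4.
Column maxima: Left → 3, Center → -3, Right → 1; minimax = -3.
-4 ≠ -3, so there is no saddle point; optimal play is mixed.
II is strictly dominated by I, so Row never plays it.
Right is strictly dominated by Center (it gives Row strictly more in every row), so Column never plays it.
On the remaining 2×2 (I, III vs Left, Center):
Let Row play I with probability p. Expected payoff against Left: 3p + (-6)(1−p) = 9p − 6; against Center: (-4)p + (-3)(1−p) = −p − 3.
Setting these equal: 9p − 6 = −p − 3 ⇒ 10p = 3 ⇒ p = 3/10, and the value is (9)·(3/10) − 6 = -33/10.
For Column: with q = P(Left), equating I's and III's payoffs gives 7q − 4 = −3q − 3 ⇒ q = 1/10.

-33/10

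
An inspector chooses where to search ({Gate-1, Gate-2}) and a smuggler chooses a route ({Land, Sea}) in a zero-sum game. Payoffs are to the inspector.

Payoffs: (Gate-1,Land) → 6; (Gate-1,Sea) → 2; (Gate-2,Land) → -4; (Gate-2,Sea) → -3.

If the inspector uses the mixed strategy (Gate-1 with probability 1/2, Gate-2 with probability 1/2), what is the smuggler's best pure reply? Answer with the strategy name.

Sea

If the smuggler plays Land, the inspector's expected payoff is (1/2)·6 + (1/2)·(-4) = 1.
If the smuggler plays Sea, the inspector's expected payoff is (1/2)·2 + (1/2)·(-3) = -1/2.
The smuggler minimizes the inspector's payoff; the smallest is -1/2, so the best response is Sea.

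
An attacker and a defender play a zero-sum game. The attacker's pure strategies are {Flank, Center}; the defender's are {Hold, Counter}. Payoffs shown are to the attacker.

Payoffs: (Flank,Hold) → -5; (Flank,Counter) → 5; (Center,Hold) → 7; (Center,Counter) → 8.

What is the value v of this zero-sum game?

Row minima: Flank → -5, Center → 7; maximin = 7.
Column maxima: Hold → 7, Counter → 8; minimax = 7.
Since maximin = minimax = 7, there is a saddle point and the value is 7.

7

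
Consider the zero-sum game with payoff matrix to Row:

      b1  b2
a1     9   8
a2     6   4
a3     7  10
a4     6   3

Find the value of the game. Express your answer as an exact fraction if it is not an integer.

Row minima: a1 → 8, a2 → 4, a3 → 7, a4 → 3; maximin = 8.
Column maxima: b1 → 9, b2 → 10; minimax = 9.
8 ≠ 9, so there is no saddle point; optimal play is mixed.
a2 is strictly dominated by a1, so Row never plays it.
a4 is strictly dominated by a1, so Row never plays it.
On the remaining 2×2 (a1, a3 vs b1, b2):
Let Row play a1 with probability p. Expected payoff against b1: 9p + 7(1−p) = 2p + 7; against b2: 8p + 10(1−p) = −2p + 10.
Setting these equal: 2p + 7 = −2p + 10 ⇒ 4p = 3 ⇒ p = 3/4, and the value is (2)·(3/4) + 7 = 17/2.
For Column: with q = P(b1), equating a1's and a3's payoffs gives q + 8 = −3q + 10 ⇒ q = 1/2.

17/2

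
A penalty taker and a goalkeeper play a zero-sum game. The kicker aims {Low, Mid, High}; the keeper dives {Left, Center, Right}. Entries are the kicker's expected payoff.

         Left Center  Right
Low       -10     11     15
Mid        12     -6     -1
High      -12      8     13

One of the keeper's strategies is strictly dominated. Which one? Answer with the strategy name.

Right

Center holds the kicker's payoff strictly below Right in every row: 11 < 15, -6 < -1, 8 < 13.
So Right is strictly dominated for the keeper.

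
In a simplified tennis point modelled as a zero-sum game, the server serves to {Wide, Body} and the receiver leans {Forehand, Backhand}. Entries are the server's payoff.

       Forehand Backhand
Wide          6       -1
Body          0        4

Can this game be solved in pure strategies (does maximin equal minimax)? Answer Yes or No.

No

Row minima: Wide → -1, Body → 0; maximin = 0.
Column maxima: Forehand → 6, Backhand → 4; minimax = 4.
0 ≠ 4, so no pure-strategy equilibrium exists.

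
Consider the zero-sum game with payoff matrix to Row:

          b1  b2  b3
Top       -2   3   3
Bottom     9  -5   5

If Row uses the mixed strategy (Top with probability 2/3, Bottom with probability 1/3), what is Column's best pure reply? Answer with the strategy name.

If Column plays b1, Row's expected payoff is (2/3)·(-2) + (1/3)·9 = 5/3.
If Column plays b2, Row's expected payoff is (2/3)·3 + (1/3)·(-5) = 1/3.
If Column plays b3, Row's expected payoff is (2/3)·3 + (1/3)·5 = 11/3.
Column minimizes Row's payoff; the smallest is 1/3, so the best response is b2.

b2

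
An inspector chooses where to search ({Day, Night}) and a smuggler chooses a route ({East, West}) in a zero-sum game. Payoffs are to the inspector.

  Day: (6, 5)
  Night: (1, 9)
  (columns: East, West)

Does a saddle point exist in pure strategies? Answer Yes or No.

No

Row minima: Day → 5, Night → 1; maximin = 5.
Column maxima: East → 6, West → 9; minimax = 6.
5 ≠ 6, so no pure-strategy equilibrium exists.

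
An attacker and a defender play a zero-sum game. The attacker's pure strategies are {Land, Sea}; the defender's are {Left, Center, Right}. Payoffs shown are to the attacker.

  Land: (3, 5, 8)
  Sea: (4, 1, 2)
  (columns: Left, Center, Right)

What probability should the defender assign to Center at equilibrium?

Row minima: Land → 3, Sea → 1; maximin = 3.
Column maxima: Left → 4, Center → 5, Right → 8; minimax = 4.
3 ≠ 4, so there is no saddle point; optimal play is mixed.
Right is strictly dominated by Center (it gives the attacker strictly more in every row), so the defender never plays it.
On the remaining 2×2 (Land, Sea vs Left, Center):
Let the attacker play Land with probability p. Expected payoff against Left: 3p + 4(1−p) = −p + 4; against Center: 5p + 1(1−p) = 4p + 1.
Setting these equal: −p + 4 = 4p + 1 ⇒ −5p = -3 ⇒ p = 3/5, and the value is (-1)·(3/5) + 4 = 17/5.
For the defender: with q = P(Left), equating Land's and Sea's payoffs gives −2q + 5 = 3q + 1 ⇒ q = 4/5.

1/5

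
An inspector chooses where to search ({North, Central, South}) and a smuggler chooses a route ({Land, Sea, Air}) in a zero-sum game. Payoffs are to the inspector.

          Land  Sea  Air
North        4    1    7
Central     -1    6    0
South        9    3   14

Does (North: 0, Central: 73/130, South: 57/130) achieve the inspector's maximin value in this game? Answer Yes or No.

No

Against Land this mix gives (73/130)·(-1) + (57/130)·9 = 44/13.
Against Sea this mix gives (73/130)·6 + (57/130)·3 = 609/130.
Against Air this mix gives (73/130)·0 + (57/130)·14 = 399/65.
The smuggler will play Land, holding the inspector to 44/13. Shifting weight toward the row that does better against Land would raise this floor (the equalizing mix achieves 57/13 against both Land and Sea), so the proposed strategy is not optimal.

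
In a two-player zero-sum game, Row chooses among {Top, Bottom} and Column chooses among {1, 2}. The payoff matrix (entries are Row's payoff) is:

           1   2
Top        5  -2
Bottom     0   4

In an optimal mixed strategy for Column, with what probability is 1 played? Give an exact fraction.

6/11

Row minima: Top → -2, Bottom → 0; maximin = 0.
Column maxima: 1 → 5, 2 → 4; minimax = 4.
0 ≠ 4, so there is no saddle point; optimal play is mixed.
Let Row play Top with probability p. Expected payoff against 1: 5p + 0(1−p) = 5p; against 2: (-2)p + 4(1−p) = −6p + 4.
Setting these equal: 5p = −6p + 4 ⇒ 11p = 4 ⇒ p = 4/11, and the value is (5)·(4/11) = 20/11.
For Column: with q = P(1), equating Top's and Bottom's payoffs gives 7q − 2 = −4q + 4 ⇒ q = 6/11.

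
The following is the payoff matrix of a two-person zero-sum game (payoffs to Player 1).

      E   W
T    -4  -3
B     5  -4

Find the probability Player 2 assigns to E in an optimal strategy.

Row minima: T → -4, B → -4; maximin = -4.
Column maxima: E → 5, W → -3; minimax = -3.
-4 ≠ -3, so there is no saddle point; optimal play is mixed.
Let Player 1 play T with probability p. Expected payoff against E: (-4)p + 5(1−p) = −9p + 5; against W: (-3)p + (-4)(1−p) = p − 4.
Setting these equal: −9p + 5 = p − 4 ⇒ −10p = -9 ⇒ p = 9/10, and the value is (-9)·(9/10) + 5 = -31/10.
For Player 2: with q = P(E), equating T's and B's payoffs gives −q − 3 = 9q − 4 ⇒ q = 1/10.

1/10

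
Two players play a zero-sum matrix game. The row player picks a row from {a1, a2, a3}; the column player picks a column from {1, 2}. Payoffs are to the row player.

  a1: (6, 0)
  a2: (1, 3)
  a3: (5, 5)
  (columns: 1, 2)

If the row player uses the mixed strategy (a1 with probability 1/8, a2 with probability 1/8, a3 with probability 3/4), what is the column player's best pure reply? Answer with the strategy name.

2

If the column player plays 1, the row player's expected payoff is (1/8)·6 + (1/8)·1 + (3/4)·5 = 37/8.
If the column player plays 2, the row player's expected payoff is (1/8)·0 + (1/8)·3 + (3/4)·5 = 33/8.
The column player minimizes the row player's payoff; the smallest is 33/8, so the best response is 2.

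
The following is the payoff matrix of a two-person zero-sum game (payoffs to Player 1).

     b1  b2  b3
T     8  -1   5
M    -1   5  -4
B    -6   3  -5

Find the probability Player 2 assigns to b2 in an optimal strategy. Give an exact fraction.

Row minima: T → -1, M → -4, B → -6; maximin = -1.
Column maxima: b1 → 8, b2 → 5, b3 → 5; minimax = 5.
-1 ≠ 5, so there is no saddle point; optimal play is mixed.
B is strictly dominated by M, so Player 1 never plays it.
With B eliminated, b1 is strictly dominated by b3 (it gives Player 1 strictly more in every remaining row), so Player 2 never plays it.
On the remaining 2×2 (T, M vs b2, b3):
Let Player 1 play T with probability p. Expected payoff against b2: (-1)p + 5(1−p) = −6p + 5; against b3: 5p + (-4)(1−p) = 9p − 4.
Setting these equal: −6p + 5 = 9p − 4 ⇒ −15p = -9 ⇒ p = 3/5, and the value is (-6)·(3/5) + 5 = 7/5.
For Player 2: with q = P(b2), equating T's and M's payoffs gives −6q + 5 = 9q − 4 ⇒ q = 3/5.

3/5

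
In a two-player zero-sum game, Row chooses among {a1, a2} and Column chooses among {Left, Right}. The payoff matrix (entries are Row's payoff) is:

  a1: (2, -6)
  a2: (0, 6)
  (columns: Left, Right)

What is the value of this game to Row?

6/7

Row minima: a1 → -6, a2 → 0; maximin = 0.
Column maxima: Left → 2, Right → 6; minimax = 2.
0 ≠ 2, so there is no saddle point; optimal play is mixed.
Let Row play a1 with probability p. Expected payoff against Left: 2p + 0(1−p) = 2p; against Right: (-6)p + 6(1−p) = −12p + 6.
Setting these equal: 2p = −12p + 6 ⇒ 14p = 6 ⇒ p = 3/7, and the value is (2)·(3/7) = 6/7.
For Column: with q = P(Left), equating a1's and a2's payoffs gives 8q − 6 = −6q + 6 ⇒ q = 6/7.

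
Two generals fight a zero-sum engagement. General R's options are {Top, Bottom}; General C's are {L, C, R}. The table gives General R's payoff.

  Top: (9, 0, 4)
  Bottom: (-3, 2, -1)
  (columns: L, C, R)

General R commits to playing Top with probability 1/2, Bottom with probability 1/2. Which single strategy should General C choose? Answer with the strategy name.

If General C plays L, General R's expected payoff is (1/2)·9 + (1/2)·(-3) = 3.
If General C plays C, General R's expected payoff is (1/2)·0 + (1/2)·2 = 1.
If General C plays R, General R's expected payoff is (1/2)·4 + (1/2)·(-1) = 3/2.
General C minimizes General R's payoff; the smallest is 1, so the best response is C.

C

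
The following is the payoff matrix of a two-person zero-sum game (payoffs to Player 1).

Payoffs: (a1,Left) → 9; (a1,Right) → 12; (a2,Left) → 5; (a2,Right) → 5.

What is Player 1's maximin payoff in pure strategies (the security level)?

9

Row minima: a1 → 9, a2 → 5.
The best of these is 9.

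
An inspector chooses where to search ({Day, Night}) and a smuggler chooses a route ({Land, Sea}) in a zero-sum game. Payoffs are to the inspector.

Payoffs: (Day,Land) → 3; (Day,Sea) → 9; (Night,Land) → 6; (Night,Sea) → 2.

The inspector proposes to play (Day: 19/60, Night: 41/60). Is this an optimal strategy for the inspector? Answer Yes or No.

No

Against Land this mix gives (19/60)·3 + (41/60)·6 = 101/20.
Against Sea this mix gives (19/60)·9 + (41/60)·2 = 253/60.
The smuggler will play Sea, holding the inspector to 253/60. Shifting weight toward the row that does better against Sea would raise this floor (the equalizing mix achieves 24/5 against both Sea and Land), so the proposed strategy is not optimal.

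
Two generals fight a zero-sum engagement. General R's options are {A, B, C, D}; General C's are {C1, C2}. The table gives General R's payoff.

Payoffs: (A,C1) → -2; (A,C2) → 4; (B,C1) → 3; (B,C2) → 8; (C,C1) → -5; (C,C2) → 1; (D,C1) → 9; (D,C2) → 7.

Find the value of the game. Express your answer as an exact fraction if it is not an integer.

Row minima: A → -2, B → 3, C → -5, D → 7; maximin = 7.
Column maxima: C1 → 9, C2 → 8; minimax = 8.
7 ≠ 8, so there is no saddle point; optimal play is mixed.
A is strictly dominated by B, so General R never plays it.
C is strictly dominated by B, so General R never plays it.
On the remaining 2×2 (B, D vs C1, C2):
Let General R play B with probability p. Expected payoff against C1: 3p + 9(1−p) = −6p + 9; against C2: 8p + 7(1−p) = p + 7.
Setting these equal: −6p + 9 = p + 7 ⇒ −7p = -2 ⇒ p = 2/7, and the value is (-6)·(2/7) + 9 = 51/7.
For General C: with q = P(C1), equating B's and D's payoffs gives −5q + 8 = 2q + 7 ⇒ q = 1/7.

51/7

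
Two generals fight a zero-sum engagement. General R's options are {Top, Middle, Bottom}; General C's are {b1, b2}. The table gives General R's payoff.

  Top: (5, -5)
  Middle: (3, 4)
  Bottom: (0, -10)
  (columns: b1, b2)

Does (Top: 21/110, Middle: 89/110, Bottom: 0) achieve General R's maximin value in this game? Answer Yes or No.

Against b1 this mix gives (21/110)·5 + (89/110)·3 = 186/55.
Against b2 this mix gives (21/110)·(-5) + (89/110)·4 = 251/110.
General C will play b2, holding General R to 251/110. Shifting weight toward the row that does better against b2 would raise this floor (the equalizing mix achieves 35/11 against both b2 and b1), so the proposed strategy is not optimal.

No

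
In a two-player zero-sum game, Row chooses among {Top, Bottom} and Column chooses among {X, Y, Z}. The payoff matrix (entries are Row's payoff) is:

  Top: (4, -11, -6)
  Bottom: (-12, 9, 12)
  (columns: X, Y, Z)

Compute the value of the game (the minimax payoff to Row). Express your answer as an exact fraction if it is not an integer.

-8/3

Row minima: Top → -11, Bottom → -12; maximin = -11.
Column maxima: X → 4, Y → 9, Z → 12; minimax = 4.
-11 ≠ 4, so there is no saddle point; optimal play is mixed.
Z is strictly dominated by Y (it gives Row strictly more in every row), so Column never plays it.
On the remaining 2×2 (Top, Bottom vs X, Y):
Let Row play Top with probability p. Expected payoff against X: 4p + (-12)(1−p) = 16p − 12; against Y: (-11)p + 9(1−p) = −20p + 9.
Setting these equal: 16p − 12 = −20p + 9 ⇒ 36p = 21 ⇒ p = 7/12, and the value is (16)·(7/12) − 12 = -8/3.
For Column: with q = P(X), equating Top's and Bottom's payoffs gives 15q − 11 = −21q + 9 ⇒ q = 5/9.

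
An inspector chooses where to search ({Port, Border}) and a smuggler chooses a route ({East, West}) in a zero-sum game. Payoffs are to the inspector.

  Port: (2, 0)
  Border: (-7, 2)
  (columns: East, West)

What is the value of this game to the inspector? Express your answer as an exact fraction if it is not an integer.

4/11

Row minima: Port → 0, Border → -7; maximin = 0.
Column maxima: East → 2, West → 2; minimax = 2.
0 ≠ 2, so there is no saddle point; optimal play is mixed.
Let the inspector play Port with probability p. Expected payoff against East: 2p + (-7)(1−p) = 9p − 7; against West: 0p + 2(1−p) = −2p + 2.
Setting these equal: 9p − 7 = −2p + 2 ⇒ 11p = 9 ⇒ p = 9/11, and the value is (9)·(9/11) − 7 = 4/11.
For the smuggler: with q = P(East), equating Port's and Border's payoffs gives 2q = −9q + 2 ⇒ q = 2/11.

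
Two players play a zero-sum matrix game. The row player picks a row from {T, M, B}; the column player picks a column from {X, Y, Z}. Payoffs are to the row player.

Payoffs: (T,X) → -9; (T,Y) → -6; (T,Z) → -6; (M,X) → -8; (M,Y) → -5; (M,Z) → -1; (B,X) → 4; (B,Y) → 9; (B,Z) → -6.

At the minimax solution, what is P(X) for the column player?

5/17

Row minima: T → -9, M → -8, B → -6; maximin = -6.
Column maxima: X → 4, Y → 9, Z → -1; minimax = -1.
-6 ≠ -1, so there is no saddle point; optimal play is mixed.
T is strictly dominated by M, so the row player never plays it.
Y is strictly dominated by X (it gives the row player strictly more in every row), so the column player never plays it.
On the remaining 2×2 (M, B vs X, Z):
Let the row player play M with probability p. Expected payoff against X: (-8)p + 4(1−p) = −12p + 4; against Z: (-1)p + (-6)(1−p) = 5p − 6.
Setting these equal: −12p + 4 = 5p − 6 ⇒ −17p = -10 ⇒ p = 10/17, and the value is (-12)·(10/17) + 4 = -52/17.
For the column player: with q = P(X), equating M's and B's payoffs gives −7q − 1 = 10q − 6 ⇒ q = 5/17.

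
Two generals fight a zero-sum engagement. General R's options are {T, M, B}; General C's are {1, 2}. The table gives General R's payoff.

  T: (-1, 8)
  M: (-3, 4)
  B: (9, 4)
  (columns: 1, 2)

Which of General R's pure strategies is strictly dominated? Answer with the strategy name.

T gives a strictly higher payoff than M against every column: -1 > -3, 8 > 4.
So M is strictly dominated and General R never plays it.

M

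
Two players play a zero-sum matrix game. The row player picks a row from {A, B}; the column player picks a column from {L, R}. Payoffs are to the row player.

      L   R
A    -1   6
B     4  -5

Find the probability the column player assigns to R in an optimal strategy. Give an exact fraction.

Row minima: A → -1, B → -5; maximin = -1.
Column maxima: L → 4, R → 6; minimax = 4.
-1 ≠ 4, so there is no saddle point; optimal play is mixed.
Let the row player play A with probability p. Expected payoff against L: (-1)p + 4(1−p) = −5p + 4; against R: 6p + (-5)(1−p) = 11p − 5.
Setting these equal: −5p + 4 = 11p − 5 ⇒ −16p = -9 ⇒ p = 9/16, and the value is (-5)·(9/16) + 4 = 19/16.
For the column player: with q = P(L), equating A's and B's payoffs gives −7q + 6 = 9q − 5 ⇒ q = 11/16.

5/16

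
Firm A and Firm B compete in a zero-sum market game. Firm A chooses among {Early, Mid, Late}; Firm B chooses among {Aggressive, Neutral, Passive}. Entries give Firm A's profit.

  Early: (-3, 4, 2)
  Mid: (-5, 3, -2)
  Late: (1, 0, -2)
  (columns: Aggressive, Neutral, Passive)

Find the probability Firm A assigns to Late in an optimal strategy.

Row minima: Early → -3, Mid → -5, Late → -2; maximin = -2.
Column maxima: Aggressive → 1, Neutral → 4, Passive → 2; minimax = 1.
-2 ≠ 1, so there is no saddle point; optimal play is mixed.
Mid is strictly dominated by Early, so Firm A never plays it.
Neutral is strictly dominated by Passive (it gives Firm A strictly more in every row), so Firm B never plays it.
On the remaining 2×2 (Early, Late vs Aggressive, Passive):
Let Firm A play Early with probability p. Expected payoff against Aggressive: (-3)p + 1(1−p) = −4p + 1; against Passive: 2p + (-2)(1−p) = 4p − 2.
Setting these equal: −4p + 1 = 4p − 2 ⇒ −8p = -3 ⇒ p = 3/8, and the value is (-4)·(3/8) + 1 = -1/2.
For Firm B: with q = P(Aggressive), equating Early's and Late's payoffs gives −5q + 2 = 3q − 2 ⇒ q = 1/2.

5/8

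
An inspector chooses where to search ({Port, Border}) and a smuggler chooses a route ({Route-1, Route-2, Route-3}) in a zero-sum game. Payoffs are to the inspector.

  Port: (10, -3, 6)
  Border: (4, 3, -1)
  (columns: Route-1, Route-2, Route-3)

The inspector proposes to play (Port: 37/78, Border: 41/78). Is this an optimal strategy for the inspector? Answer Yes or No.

Against Route-1 this mix gives (37/78)·10 + (41/78)·4 = 89/13.
Against Route-2 this mix gives (37/78)·(-3) + (41/78)·3 = 2/13.
Against Route-3 this mix gives (37/78)·6 + (41/78)·(-1) = 181/78.
The smuggler will play Route-2, holding the inspector to 2/13. Shifting weight toward the row that does better against Route-2 would raise this floor (the equalizing mix achieves 15/13 against both Route-2 and Route-3), so the proposed strategy is not optimal.

No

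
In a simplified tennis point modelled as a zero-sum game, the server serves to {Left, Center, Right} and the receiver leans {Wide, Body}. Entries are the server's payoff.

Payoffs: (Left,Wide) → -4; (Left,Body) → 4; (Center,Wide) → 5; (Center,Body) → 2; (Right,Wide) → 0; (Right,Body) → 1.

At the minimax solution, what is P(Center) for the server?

8/11

Row minima: Left → -4, Center → 2, Right → 0; maximin = 2.
Column maxima: Wide → 5, Body → 4; minimax = 4.
2 ≠ 4, so there is no saddle point; optimal play is mixed.
Right is strictly dominated by Center, so the server never plays it.
On the remaining 2×2 (Left, Center vs Wide, Body):
Let the server play Left with probability p. Expected payoff against Wide: (-4)p + 5(1−p) = −9p + 5; against Body: 4p + 2(1−p) = 2p + 2.
Setting these equal: −9p + 5 = 2p + 2 ⇒ −11p = -3 ⇒ p = 3/11, and the value is (-9)·(3/11) + 5 = 28/11.
For the receiver: with q = P(Wide), equating Left's and Center's payoffs gives −8q + 4 = 3q + 2 ⇒ q = 2/11.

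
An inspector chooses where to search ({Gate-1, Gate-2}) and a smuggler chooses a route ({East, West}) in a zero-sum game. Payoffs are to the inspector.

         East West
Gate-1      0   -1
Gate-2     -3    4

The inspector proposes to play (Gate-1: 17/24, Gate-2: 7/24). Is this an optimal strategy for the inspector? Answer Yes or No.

No

Against East this mix gives (17/24)·0 + (7/24)·(-3) = -7/8.
Against West this mix gives (17/24)·(-1) + (7/24)·4 = 11/24.
The smuggler will play East, holding the inspector to -7/8. Shifting weight toward the row that does better against East would raise this floor (the equalizing mix achieves -3/8 against both East and West), so the proposed strategy is not optimal.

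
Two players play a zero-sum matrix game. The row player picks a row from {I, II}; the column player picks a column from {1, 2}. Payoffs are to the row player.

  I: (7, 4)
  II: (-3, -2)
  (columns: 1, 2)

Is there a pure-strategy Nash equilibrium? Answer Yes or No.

Yes

Row minima: I → 4, II → -3; maximin = 4.
Column maxima: 1 → 7, 2 → 4; minimax = 4.
maximin = minimax = 4, so a saddle point exists.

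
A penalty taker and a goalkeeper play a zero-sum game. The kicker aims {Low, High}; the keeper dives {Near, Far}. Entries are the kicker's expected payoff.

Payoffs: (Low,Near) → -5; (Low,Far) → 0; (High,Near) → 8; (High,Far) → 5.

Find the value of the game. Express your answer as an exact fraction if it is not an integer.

5

Row minima: Low → -5, High → 5; maximin = 5.
Column maxima: Near → 8, Far → 5; minimax = 5.
Since maximin = minimax = 5, there is a saddle point and the value is 5.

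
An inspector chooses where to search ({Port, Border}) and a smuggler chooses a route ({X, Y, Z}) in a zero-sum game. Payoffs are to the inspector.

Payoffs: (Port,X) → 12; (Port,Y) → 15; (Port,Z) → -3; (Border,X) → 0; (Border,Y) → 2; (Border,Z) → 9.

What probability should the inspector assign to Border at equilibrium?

Row minima: Port → -3, Border → 0; maximin = 0.
Column maxima: X → 12, Y → 15, Z → 9; minimax = 9.
0 ≠ 9, so there is no saddle point; optimal play is mixed.
Y is strictly dominated by X (it gives the inspector strictly more in every row), so the smuggler never plays it.
On the remaining 2×2 (Port, Border vs X, Z):
Let the inspector play Port with probability p. Expected payoff against X: 12p + 0(1−p) = 12p; against Z: (-3)p + 9(1−p) = −12p + 9.
Setting these equal: 12p = −12p + 9 ⇒ 24p = 9 ⇒ p = 3/8, and the value is (12)·(3/8) = 9/2.
For the smuggler: with q = P(X), equating Port's and Border's payoffs gives 15q − 3 = −9q + 9 ⇒ q = 1/2.

5/8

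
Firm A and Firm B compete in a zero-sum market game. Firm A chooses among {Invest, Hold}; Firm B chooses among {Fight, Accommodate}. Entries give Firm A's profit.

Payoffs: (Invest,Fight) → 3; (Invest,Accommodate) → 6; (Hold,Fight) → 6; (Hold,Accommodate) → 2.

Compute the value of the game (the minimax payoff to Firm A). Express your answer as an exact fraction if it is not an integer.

Row minima: Invest → 3, Hold → 2; maximin = 3.
Column maxima: Fight → 6, Accommodate → 6; minimax = 6.
3 ≠ 6, so there is no saddle point; optimal play is mixed.
Let Firm A play Invest with probability p. Expected payoff against Fight: 3p + 6(1−p) = −3p + 6; against Accommodate: 6p + 2(1−p) = 4p + 2.
Setting these equal: −3p + 6 = 4p + 2 ⇒ −7p = -4 ⇒ p = 4/7, and the value is (-3)·(4/7) + 6 = 30/7.
For Firm B: with q = P(Fight), equating Invest's and Hold's payoffs gives −3q + 6 = 4q + 2 ⇒ q = 4/7.

30/7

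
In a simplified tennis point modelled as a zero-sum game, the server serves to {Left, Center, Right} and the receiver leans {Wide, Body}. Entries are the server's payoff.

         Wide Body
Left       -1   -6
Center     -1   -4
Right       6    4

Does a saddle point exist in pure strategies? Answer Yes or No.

Yes

Row minima: Left → -6, Center → -4, Right → 4; maximin = 4.
Column maxima: Wide → 6, Body → 4; minimax = 4.
maximin = minimax = 4, so a saddle point exists.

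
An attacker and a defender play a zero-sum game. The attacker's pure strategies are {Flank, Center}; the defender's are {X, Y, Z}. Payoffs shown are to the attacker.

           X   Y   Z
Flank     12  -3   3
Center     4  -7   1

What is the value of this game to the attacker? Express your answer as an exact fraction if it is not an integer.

-3

Row minima: Flank → -3, Center → -7; maximin = -3.
Column maxima: X → 12, Y → -3, Z → 3; minimax = -3.
Since maximin = minimax = -3, there is a saddle point and the value is -3.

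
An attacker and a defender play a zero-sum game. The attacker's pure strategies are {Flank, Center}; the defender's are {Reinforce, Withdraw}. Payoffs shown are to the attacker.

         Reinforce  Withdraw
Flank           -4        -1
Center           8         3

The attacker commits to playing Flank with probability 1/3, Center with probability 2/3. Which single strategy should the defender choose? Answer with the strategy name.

If the defender plays Reinforce, the attacker's expected payoff is (1/3)·(-4) + (2/3)·8 = 4.
If the defender plays Withdraw, the attacker's expected payoff is (1/3)·(-1) + (2/3)·3 = 5/3.
The defender minimizes the attacker's payoff; the smallest is 5/3, so the best response is Withdraw.

Withdraw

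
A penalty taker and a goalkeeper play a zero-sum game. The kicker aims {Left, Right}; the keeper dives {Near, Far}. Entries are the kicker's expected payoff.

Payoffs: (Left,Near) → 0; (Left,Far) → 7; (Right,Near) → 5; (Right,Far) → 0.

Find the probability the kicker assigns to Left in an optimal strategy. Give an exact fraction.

5/12

Row minima: Left → 0, Right → 0; maximin = 0.
Column maxima: Near → 5, Far → 7; minimax = 5.
0 ≠ 5, so there is no saddle point; optimal play is mixed.
Let the kicker play Left with probability p. Expected payoff against Near: 0p + 5(1−p) = −5p + 5; against Far: 7p + 0(1−p) = 7p.
Setting these equal: −5p + 5 = 7p ⇒ −12p = -5 ⇒ p = 5/12, and the value is (-5)·(5/12) + 5 = 35/12.
For the keeper: with q = P(Near), equating Left's and Right's payoffs gives −7q + 7 = 5q ⇒ q = 7/12.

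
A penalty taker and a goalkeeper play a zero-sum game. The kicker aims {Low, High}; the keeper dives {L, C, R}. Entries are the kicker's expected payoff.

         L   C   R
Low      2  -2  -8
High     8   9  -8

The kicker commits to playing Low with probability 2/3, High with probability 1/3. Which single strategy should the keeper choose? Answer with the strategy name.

R

If the keeper plays L, the kicker's expected payoff is (2/3)·2 + (1/3)·8 = 4.
If the keeper plays C, the kicker's expected payoff is (2/3)·(-2) + (1/3)·9 = 5/3.
If the keeper plays R, the kicker's expected payoff is (2/3)·(-8) + (1/3)·(-8) = -8.
The keeper minimizes the kicker's payoff; the smallest is -8, so the best response is R.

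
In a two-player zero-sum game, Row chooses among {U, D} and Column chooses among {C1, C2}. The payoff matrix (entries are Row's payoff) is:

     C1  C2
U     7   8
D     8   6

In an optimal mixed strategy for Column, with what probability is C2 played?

1/3

Row minima: U → 7, D → 6; maximin = 7.
Column maxima: C1 → 8, C2 → 8; minimax = 8.
7 ≠ 8, so there is no saddle point; optimal play is mixed.
Let Row play U with probability p. Expected payoff against C1: 7p + 8(1−p) = −p + 8; against C2: 8p + 6(1−p) = 2p + 6.
Setting these equal: −p + 8 = 2p + 6 ⇒ −3p = -2 ⇒ p = 2/3, and the value is (-1)·(2/3) + 8 = 22/3.
For Column: with q = P(C1), equating U's and D's payoffs gives −q + 8 = 2q + 6 ⇒ q = 2/3.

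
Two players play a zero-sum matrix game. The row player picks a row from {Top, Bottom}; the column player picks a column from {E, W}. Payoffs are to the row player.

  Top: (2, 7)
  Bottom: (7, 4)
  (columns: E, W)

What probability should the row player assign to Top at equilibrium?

3/8

Row minima: Top → 2, Bottom → 4; maximin = 4.
Column maxima: E → 7, W → 7; minimax = 7.
4 ≠ 7, so there is no saddle point; optimal play is mixed.
Let the row player play Top with probability p. Expected payoff against E: 2p + 7(1−p) = −5p + 7; against W: 7p + 4(1−p) = 3p + 4.
Setting these equal: −5p + 7 = 3p + 4 ⇒ −8p = -3 ⇒ p = 3/8, and the value is (-5)·(3/8) + 7 = 41/8.
For the column player: with q = P(E), equating Top's and Bottom's payoffs gives −5q + 7 = 3q + 4 ⇒ q = 3/8.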